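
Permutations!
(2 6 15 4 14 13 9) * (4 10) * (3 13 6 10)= (2 10 4 14 6 15 3 13 9)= [0, 1, 10, 13, 14, 5, 15, 7, 8, 2, 4, 11, 12, 9, 6, 3]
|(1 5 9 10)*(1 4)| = |(1 5 9 10 4)| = 5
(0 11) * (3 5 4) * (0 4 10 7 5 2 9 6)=(0 11 4 3 2 9 6)(5 10 7)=[11, 1, 9, 2, 3, 10, 0, 5, 8, 6, 7, 4]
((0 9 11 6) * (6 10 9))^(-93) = (11)(0 6)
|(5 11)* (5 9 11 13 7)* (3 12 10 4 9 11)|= |(3 12 10 4 9)(5 13 7)|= 15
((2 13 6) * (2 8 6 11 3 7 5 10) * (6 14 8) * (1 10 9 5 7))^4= ((1 10 2 13 11 3)(5 9)(8 14))^4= (14)(1 11 2)(3 13 10)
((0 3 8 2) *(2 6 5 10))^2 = (0 8 5 2 3 6 10)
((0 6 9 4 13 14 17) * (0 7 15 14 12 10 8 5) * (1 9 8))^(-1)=((0 6 8 5)(1 9 4 13 12 10)(7 15 14 17))^(-1)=(0 5 8 6)(1 10 12 13 4 9)(7 17 14 15)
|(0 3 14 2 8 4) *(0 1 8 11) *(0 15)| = 6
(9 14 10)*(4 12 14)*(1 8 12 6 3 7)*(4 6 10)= (1 8 12 14 4 10 9 6 3 7)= [0, 8, 2, 7, 10, 5, 3, 1, 12, 6, 9, 11, 14, 13, 4]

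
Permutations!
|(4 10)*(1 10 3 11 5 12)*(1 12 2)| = |(12)(1 10 4 3 11 5 2)| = 7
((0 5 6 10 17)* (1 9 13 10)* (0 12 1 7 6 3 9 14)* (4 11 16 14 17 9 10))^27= (17)(0 11 9 5 16 13 3 14 4 10)(6 7)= ((0 5 3 10 9 13 4 11 16 14)(1 17 12)(6 7))^27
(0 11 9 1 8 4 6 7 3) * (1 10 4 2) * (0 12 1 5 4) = (0 11 9 10)(1 8 2 5 4 6 7 3 12) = [11, 8, 5, 12, 6, 4, 7, 3, 2, 10, 0, 9, 1]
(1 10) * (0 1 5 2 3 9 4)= (0 1 10 5 2 3 9 4)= [1, 10, 3, 9, 0, 2, 6, 7, 8, 4, 5]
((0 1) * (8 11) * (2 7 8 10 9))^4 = (2 10 8)(7 9 11)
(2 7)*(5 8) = (2 7)(5 8) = [0, 1, 7, 3, 4, 8, 6, 2, 5]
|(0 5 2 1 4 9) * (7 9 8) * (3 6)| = 8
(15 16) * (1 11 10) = (1 11 10)(15 16) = [0, 11, 2, 3, 4, 5, 6, 7, 8, 9, 1, 10, 12, 13, 14, 16, 15]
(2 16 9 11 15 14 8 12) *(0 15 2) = (0 15 14 8 12)(2 16 9 11) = [15, 1, 16, 3, 4, 5, 6, 7, 12, 11, 10, 2, 0, 13, 8, 14, 9]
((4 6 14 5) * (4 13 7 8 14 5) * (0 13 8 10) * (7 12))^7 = ((0 13 12 7 10)(4 6 5 8 14))^7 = (0 12 10 13 7)(4 5 14 6 8)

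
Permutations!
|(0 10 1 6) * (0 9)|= |(0 10 1 6 9)|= 5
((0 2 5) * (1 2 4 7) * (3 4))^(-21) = ((0 3 4 7 1 2 5))^(-21) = (7)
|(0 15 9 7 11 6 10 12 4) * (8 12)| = 10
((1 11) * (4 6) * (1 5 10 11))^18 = ((4 6)(5 10 11))^18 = (11)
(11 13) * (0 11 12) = [11, 1, 2, 3, 4, 5, 6, 7, 8, 9, 10, 13, 0, 12] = (0 11 13 12)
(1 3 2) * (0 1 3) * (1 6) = (0 6 1)(2 3) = [6, 0, 3, 2, 4, 5, 1]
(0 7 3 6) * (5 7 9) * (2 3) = (0 9 5 7 2 3 6) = [9, 1, 3, 6, 4, 7, 0, 2, 8, 5]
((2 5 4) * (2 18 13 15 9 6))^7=(2 6 9 15 13 18 4 5)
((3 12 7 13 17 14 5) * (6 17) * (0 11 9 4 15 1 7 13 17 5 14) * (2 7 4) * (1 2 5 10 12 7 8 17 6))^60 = (0 15 12 3)(1 6 9 8)(2 13 7 11)(4 10 5 17) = ((0 11 9 5 3 7 6 10 12 13 1 4 15 2 8 17))^60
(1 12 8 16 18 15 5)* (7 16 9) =(1 12 8 9 7 16 18 15 5) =[0, 12, 2, 3, 4, 1, 6, 16, 9, 7, 10, 11, 8, 13, 14, 5, 18, 17, 15]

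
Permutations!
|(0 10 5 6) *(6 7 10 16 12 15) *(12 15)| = 12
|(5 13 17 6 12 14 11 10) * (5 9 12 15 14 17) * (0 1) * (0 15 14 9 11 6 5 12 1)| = 12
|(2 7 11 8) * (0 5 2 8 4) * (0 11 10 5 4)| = 12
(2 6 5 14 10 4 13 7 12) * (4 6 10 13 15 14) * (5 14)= (2 10 6 14 13 7 12)(4 15 5)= [0, 1, 10, 3, 15, 4, 14, 12, 8, 9, 6, 11, 2, 7, 13, 5]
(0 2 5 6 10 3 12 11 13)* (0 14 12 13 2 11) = [11, 1, 5, 13, 4, 6, 10, 7, 8, 9, 3, 2, 0, 14, 12] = (0 11 2 5 6 10 3 13 14 12)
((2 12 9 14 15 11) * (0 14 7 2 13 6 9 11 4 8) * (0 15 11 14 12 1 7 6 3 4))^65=(0 14 13 4 15 12 11 3 8)(1 2 7)(6 9)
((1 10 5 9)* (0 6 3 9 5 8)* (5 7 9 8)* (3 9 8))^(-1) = ((0 6 9 1 10 5 7 8))^(-1) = (0 8 7 5 10 1 9 6)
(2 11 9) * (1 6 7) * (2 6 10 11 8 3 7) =(1 10 11 9 6 2 8 3 7) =[0, 10, 8, 7, 4, 5, 2, 1, 3, 6, 11, 9]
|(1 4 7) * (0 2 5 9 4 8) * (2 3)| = 9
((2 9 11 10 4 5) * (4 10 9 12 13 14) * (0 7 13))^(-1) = ((0 7 13 14 4 5 2 12)(9 11))^(-1) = (0 12 2 5 4 14 13 7)(9 11)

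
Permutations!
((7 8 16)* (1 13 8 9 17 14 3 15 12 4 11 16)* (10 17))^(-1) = ((1 13 8)(3 15 12 4 11 16 7 9 10 17 14))^(-1) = (1 8 13)(3 14 17 10 9 7 16 11 4 12 15)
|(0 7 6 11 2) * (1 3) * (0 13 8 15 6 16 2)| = 18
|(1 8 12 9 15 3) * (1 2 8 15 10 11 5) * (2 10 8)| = 6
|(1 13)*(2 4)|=2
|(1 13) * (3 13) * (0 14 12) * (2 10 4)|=3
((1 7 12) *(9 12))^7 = (1 12 9 7)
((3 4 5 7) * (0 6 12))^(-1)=(0 12 6)(3 7 5 4)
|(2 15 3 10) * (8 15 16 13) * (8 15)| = |(2 16 13 15 3 10)| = 6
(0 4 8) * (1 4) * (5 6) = (0 1 4 8)(5 6) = [1, 4, 2, 3, 8, 6, 5, 7, 0]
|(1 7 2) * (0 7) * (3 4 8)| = |(0 7 2 1)(3 4 8)| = 12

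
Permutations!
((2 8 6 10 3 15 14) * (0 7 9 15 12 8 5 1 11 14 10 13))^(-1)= ((0 7 9 15 10 3 12 8 6 13)(1 11 14 2 5))^(-1)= (0 13 6 8 12 3 10 15 9 7)(1 5 2 14 11)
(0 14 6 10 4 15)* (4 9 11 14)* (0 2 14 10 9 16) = [4, 1, 14, 3, 15, 5, 9, 7, 8, 11, 16, 10, 12, 13, 6, 2, 0] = (0 4 15 2 14 6 9 11 10 16)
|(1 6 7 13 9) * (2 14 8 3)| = |(1 6 7 13 9)(2 14 8 3)| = 20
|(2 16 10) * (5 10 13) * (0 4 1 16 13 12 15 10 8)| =|(0 4 1 16 12 15 10 2 13 5 8)| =11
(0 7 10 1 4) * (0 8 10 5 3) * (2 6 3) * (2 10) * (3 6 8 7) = (0 3)(1 4 7 5 10)(2 8) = [3, 4, 8, 0, 7, 10, 6, 5, 2, 9, 1]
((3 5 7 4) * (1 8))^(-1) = (1 8)(3 4 7 5)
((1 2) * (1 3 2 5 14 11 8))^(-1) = ((1 5 14 11 8)(2 3))^(-1) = (1 8 11 14 5)(2 3)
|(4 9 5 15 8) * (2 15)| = |(2 15 8 4 9 5)| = 6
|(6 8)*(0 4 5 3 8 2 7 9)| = 9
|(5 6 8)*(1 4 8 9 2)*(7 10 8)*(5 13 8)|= 8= |(1 4 7 10 5 6 9 2)(8 13)|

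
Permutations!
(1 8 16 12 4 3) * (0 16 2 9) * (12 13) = [16, 8, 9, 1, 3, 5, 6, 7, 2, 0, 10, 11, 4, 12, 14, 15, 13] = (0 16 13 12 4 3 1 8 2 9)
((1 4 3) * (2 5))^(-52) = (5)(1 3 4) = ((1 4 3)(2 5))^(-52)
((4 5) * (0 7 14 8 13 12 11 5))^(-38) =((0 7 14 8 13 12 11 5 4))^(-38) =(0 5 12 8 7 4 11 13 14)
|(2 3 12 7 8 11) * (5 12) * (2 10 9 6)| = |(2 3 5 12 7 8 11 10 9 6)| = 10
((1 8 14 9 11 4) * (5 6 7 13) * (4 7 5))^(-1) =(1 4 13 7 11 9 14 8)(5 6)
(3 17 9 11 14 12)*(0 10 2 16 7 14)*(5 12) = (0 10 2 16 7 14 5 12 3 17 9 11) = [10, 1, 16, 17, 4, 12, 6, 14, 8, 11, 2, 0, 3, 13, 5, 15, 7, 9]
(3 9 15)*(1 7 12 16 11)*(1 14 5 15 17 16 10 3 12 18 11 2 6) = (1 7 18 11 14 5 15 12 10 3 9 17 16 2 6) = [0, 7, 6, 9, 4, 15, 1, 18, 8, 17, 3, 14, 10, 13, 5, 12, 2, 16, 11]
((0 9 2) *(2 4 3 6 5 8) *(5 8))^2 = (0 4 6 2 9 3 8)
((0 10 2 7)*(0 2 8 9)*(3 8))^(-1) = (0 9 8 3 10)(2 7)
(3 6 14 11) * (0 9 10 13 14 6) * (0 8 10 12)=(0 9 12)(3 8 10 13 14 11)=[9, 1, 2, 8, 4, 5, 6, 7, 10, 12, 13, 3, 0, 14, 11]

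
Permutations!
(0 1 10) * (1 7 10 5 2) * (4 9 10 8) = [7, 5, 1, 3, 9, 2, 6, 8, 4, 10, 0] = (0 7 8 4 9 10)(1 5 2)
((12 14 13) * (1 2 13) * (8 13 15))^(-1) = (1 14 12 13 8 15 2)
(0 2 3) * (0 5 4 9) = (0 2 3 5 4 9) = [2, 1, 3, 5, 9, 4, 6, 7, 8, 0]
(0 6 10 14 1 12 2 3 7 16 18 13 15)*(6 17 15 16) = (0 17 15)(1 12 2 3 7 6 10 14)(13 16 18) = [17, 12, 3, 7, 4, 5, 10, 6, 8, 9, 14, 11, 2, 16, 1, 0, 18, 15, 13]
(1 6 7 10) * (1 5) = (1 6 7 10 5) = [0, 6, 2, 3, 4, 1, 7, 10, 8, 9, 5]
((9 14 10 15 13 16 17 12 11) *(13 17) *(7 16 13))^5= ((7 16)(9 14 10 15 17 12 11))^5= (7 16)(9 12 15 14 11 17 10)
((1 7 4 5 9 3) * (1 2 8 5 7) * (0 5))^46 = (0 2 9)(3 5 8) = ((0 5 9 3 2 8)(4 7))^46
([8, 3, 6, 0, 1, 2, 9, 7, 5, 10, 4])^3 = (0 2 10 3 5 9 1 8 6 4)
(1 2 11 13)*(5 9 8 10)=(1 2 11 13)(5 9 8 10)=[0, 2, 11, 3, 4, 9, 6, 7, 10, 8, 5, 13, 12, 1]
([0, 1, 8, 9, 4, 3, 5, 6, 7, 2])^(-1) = [0, 1, 9, 5, 4, 6, 7, 8, 2, 3]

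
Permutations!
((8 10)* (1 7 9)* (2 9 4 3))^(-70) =((1 7 4 3 2 9)(8 10))^(-70) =(10)(1 4 2)(3 9 7)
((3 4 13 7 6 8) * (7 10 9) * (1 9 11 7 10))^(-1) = ((1 9 10 11 7 6 8 3 4 13))^(-1) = (1 13 4 3 8 6 7 11 10 9)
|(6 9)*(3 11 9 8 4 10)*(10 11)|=10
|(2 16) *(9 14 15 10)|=4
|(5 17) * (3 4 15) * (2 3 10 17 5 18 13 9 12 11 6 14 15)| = |(2 3 4)(6 14 15 10 17 18 13 9 12 11)| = 30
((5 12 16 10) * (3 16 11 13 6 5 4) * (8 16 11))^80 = ((3 11 13 6 5 12 8 16 10 4))^80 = (16)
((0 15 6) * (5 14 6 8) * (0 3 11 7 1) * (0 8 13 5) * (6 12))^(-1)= ((0 15 13 5 14 12 6 3 11 7 1 8))^(-1)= (0 8 1 7 11 3 6 12 14 5 13 15)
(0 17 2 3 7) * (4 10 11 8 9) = (0 17 2 3 7)(4 10 11 8 9) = [17, 1, 3, 7, 10, 5, 6, 0, 9, 4, 11, 8, 12, 13, 14, 15, 16, 2]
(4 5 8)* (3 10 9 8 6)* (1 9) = (1 9 8 4 5 6 3 10) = [0, 9, 2, 10, 5, 6, 3, 7, 4, 8, 1]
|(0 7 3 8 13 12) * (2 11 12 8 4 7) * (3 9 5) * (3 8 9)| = |(0 2 11 12)(3 4 7)(5 8 13 9)| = 12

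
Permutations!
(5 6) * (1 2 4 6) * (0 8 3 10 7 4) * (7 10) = [8, 2, 0, 7, 6, 1, 5, 4, 3, 9, 10] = (10)(0 8 3 7 4 6 5 1 2)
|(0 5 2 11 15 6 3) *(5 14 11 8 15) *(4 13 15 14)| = |(0 4 13 15 6 3)(2 8 14 11 5)| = 30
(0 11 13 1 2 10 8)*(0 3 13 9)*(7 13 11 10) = (0 10 8 3 11 9)(1 2 7 13) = [10, 2, 7, 11, 4, 5, 6, 13, 3, 0, 8, 9, 12, 1]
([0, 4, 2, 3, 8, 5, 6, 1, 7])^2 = (1 8)(4 7)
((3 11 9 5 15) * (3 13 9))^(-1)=((3 11)(5 15 13 9))^(-1)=(3 11)(5 9 13 15)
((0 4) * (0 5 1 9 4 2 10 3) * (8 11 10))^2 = (0 8 10)(1 4)(2 11 3)(5 9)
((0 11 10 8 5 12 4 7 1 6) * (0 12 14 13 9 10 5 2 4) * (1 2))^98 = (0 12 6 1 8 10 9 13 14 5 11)(2 7 4)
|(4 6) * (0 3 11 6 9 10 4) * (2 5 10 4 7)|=4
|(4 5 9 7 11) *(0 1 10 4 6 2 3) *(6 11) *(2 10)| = |(11)(0 1 2 3)(4 5 9 7 6 10)| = 12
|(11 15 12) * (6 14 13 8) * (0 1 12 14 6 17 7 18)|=11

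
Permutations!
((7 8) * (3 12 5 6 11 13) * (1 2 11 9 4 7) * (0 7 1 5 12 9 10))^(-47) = (0 7 8 5 6 10)(1 11 3 4 2 13 9)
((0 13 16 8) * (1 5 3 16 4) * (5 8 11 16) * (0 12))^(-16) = ((0 13 4 1 8 12)(3 5)(11 16))^(-16) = (16)(0 4 8)(1 12 13)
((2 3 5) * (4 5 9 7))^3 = ((2 3 9 7 4 5))^3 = (2 7)(3 4)(5 9)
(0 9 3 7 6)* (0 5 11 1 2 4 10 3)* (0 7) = (0 9 7 6 5 11 1 2 4 10 3) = [9, 2, 4, 0, 10, 11, 5, 6, 8, 7, 3, 1]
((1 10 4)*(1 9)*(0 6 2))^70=((0 6 2)(1 10 4 9))^70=(0 6 2)(1 4)(9 10)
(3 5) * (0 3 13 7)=(0 3 5 13 7)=[3, 1, 2, 5, 4, 13, 6, 0, 8, 9, 10, 11, 12, 7]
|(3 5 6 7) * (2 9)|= |(2 9)(3 5 6 7)|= 4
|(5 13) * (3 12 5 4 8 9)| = |(3 12 5 13 4 8 9)| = 7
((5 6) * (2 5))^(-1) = (2 6 5)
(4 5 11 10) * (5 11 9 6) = (4 11 10)(5 9 6) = [0, 1, 2, 3, 11, 9, 5, 7, 8, 6, 4, 10]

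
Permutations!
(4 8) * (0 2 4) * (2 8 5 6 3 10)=(0 8)(2 4 5 6 3 10)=[8, 1, 4, 10, 5, 6, 3, 7, 0, 9, 2]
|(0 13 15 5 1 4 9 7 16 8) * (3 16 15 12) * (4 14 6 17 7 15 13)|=15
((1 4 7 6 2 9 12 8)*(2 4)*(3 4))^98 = (1 12 2 8 9)(3 7)(4 6)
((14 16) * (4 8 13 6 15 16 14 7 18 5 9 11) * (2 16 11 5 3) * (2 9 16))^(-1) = (3 18 7 16 5 9)(4 11 15 6 13 8)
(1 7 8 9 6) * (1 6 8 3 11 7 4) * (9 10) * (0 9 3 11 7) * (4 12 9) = (0 4 1 12 9 8 10 3 7 11) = [4, 12, 2, 7, 1, 5, 6, 11, 10, 8, 3, 0, 9]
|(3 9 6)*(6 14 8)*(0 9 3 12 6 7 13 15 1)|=|(0 9 14 8 7 13 15 1)(6 12)|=8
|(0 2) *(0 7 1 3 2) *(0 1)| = |(0 1 3 2 7)| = 5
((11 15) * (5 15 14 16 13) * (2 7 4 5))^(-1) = ((2 7 4 5 15 11 14 16 13))^(-1) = (2 13 16 14 11 15 5 4 7)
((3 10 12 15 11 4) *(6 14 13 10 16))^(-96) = (3 13 11 6 12)(4 14 15 16 10)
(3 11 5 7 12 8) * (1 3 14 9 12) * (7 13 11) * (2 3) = [0, 2, 3, 7, 4, 13, 6, 1, 14, 12, 10, 5, 8, 11, 9] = (1 2 3 7)(5 13 11)(8 14 9 12)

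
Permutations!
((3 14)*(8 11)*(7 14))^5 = ((3 7 14)(8 11))^5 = (3 14 7)(8 11)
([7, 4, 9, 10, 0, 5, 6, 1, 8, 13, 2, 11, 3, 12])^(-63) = [7, 4, 12, 9, 0, 5, 6, 1, 8, 3, 13, 11, 2, 10]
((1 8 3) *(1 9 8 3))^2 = (1 9)(3 8)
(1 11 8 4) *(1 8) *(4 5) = (1 11)(4 8 5) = [0, 11, 2, 3, 8, 4, 6, 7, 5, 9, 10, 1]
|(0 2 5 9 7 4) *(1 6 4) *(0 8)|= |(0 2 5 9 7 1 6 4 8)|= 9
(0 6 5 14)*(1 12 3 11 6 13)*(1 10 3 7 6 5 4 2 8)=(0 13 10 3 11 5 14)(1 12 7 6 4 2 8)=[13, 12, 8, 11, 2, 14, 4, 6, 1, 9, 3, 5, 7, 10, 0]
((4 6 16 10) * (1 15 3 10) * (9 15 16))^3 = (1 16)(3 6)(4 15)(9 10)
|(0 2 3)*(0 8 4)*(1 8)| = |(0 2 3 1 8 4)| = 6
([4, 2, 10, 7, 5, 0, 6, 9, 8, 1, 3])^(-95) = [4, 2, 10, 7, 5, 0, 6, 9, 8, 1, 3]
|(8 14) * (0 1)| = 2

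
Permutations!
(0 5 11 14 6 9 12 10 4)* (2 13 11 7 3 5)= (0 2 13 11 14 6 9 12 10 4)(3 5 7)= [2, 1, 13, 5, 0, 7, 9, 3, 8, 12, 4, 14, 10, 11, 6]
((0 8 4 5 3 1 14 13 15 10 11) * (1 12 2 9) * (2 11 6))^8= (15)(0 8 4 5 3 12 11)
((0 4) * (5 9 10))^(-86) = (5 9 10)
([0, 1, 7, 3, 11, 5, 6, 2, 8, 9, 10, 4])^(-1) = [0, 1, 7, 3, 11, 5, 6, 2, 8, 9, 10, 4]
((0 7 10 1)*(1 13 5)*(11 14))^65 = ((0 7 10 13 5 1)(11 14))^65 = (0 1 5 13 10 7)(11 14)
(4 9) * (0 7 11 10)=(0 7 11 10)(4 9)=[7, 1, 2, 3, 9, 5, 6, 11, 8, 4, 0, 10]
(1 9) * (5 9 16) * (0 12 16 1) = (0 12 16 5 9) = [12, 1, 2, 3, 4, 9, 6, 7, 8, 0, 10, 11, 16, 13, 14, 15, 5]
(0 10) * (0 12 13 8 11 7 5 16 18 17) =[10, 1, 2, 3, 4, 16, 6, 5, 11, 9, 12, 7, 13, 8, 14, 15, 18, 0, 17] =(0 10 12 13 8 11 7 5 16 18 17)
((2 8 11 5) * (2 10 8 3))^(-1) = ((2 3)(5 10 8 11))^(-1) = (2 3)(5 11 8 10)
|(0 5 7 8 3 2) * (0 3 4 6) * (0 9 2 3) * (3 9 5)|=|(0 3 9 2)(4 6 5 7 8)|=20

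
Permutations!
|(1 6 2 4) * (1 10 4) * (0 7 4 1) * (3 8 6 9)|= 10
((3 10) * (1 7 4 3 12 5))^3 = ((1 7 4 3 10 12 5))^3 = (1 3 5 4 12 7 10)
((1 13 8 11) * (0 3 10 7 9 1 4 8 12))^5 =(0 1 10 12 9 3 13 7)(4 11 8) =((0 3 10 7 9 1 13 12)(4 8 11))^5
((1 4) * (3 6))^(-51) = ((1 4)(3 6))^(-51) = (1 4)(3 6)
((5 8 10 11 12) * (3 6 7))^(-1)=(3 7 6)(5 12 11 10 8)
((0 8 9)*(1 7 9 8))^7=(0 9 7 1)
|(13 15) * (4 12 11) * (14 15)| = 3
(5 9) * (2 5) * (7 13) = (2 5 9)(7 13) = [0, 1, 5, 3, 4, 9, 6, 13, 8, 2, 10, 11, 12, 7]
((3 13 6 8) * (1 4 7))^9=(3 13 6 8)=((1 4 7)(3 13 6 8))^9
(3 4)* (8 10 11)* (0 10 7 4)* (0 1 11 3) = [10, 11, 2, 1, 0, 5, 6, 4, 7, 9, 3, 8] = (0 10 3 1 11 8 7 4)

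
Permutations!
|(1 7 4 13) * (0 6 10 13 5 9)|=|(0 6 10 13 1 7 4 5 9)|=9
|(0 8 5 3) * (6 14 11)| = |(0 8 5 3)(6 14 11)| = 12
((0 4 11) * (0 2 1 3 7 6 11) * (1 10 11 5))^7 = (0 4)(1 7 5 3 6)(2 10 11)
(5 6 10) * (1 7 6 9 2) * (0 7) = [7, 0, 1, 3, 4, 9, 10, 6, 8, 2, 5] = (0 7 6 10 5 9 2 1)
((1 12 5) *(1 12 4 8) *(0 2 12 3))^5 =(12)(1 8 4)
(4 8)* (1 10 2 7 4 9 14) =(1 10 2 7 4 8 9 14) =[0, 10, 7, 3, 8, 5, 6, 4, 9, 14, 2, 11, 12, 13, 1]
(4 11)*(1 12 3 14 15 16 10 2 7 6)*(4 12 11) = [0, 11, 7, 14, 4, 5, 1, 6, 8, 9, 2, 12, 3, 13, 15, 16, 10] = (1 11 12 3 14 15 16 10 2 7 6)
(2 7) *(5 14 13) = (2 7)(5 14 13) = [0, 1, 7, 3, 4, 14, 6, 2, 8, 9, 10, 11, 12, 5, 13]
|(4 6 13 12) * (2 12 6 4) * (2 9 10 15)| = |(2 12 9 10 15)(6 13)| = 10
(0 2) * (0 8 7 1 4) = (0 2 8 7 1 4) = [2, 4, 8, 3, 0, 5, 6, 1, 7]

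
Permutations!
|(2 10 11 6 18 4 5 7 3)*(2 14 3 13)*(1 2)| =|(1 2 10 11 6 18 4 5 7 13)(3 14)| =10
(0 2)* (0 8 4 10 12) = (0 2 8 4 10 12) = [2, 1, 8, 3, 10, 5, 6, 7, 4, 9, 12, 11, 0]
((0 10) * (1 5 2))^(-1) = ((0 10)(1 5 2))^(-1) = (0 10)(1 2 5)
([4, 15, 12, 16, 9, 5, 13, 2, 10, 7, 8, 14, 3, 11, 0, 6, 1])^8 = [1, 9, 11, 0, 15, 5, 2, 13, 8, 6, 10, 3, 14, 12, 16, 7, 4]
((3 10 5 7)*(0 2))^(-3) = (0 2)(3 10 5 7)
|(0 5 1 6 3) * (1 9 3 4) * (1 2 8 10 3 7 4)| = 18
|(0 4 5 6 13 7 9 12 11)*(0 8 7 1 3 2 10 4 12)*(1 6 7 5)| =|(0 12 11 8 5 7 9)(1 3 2 10 4)(6 13)| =70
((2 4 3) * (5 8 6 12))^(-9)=((2 4 3)(5 8 6 12))^(-9)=(5 12 6 8)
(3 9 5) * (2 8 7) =(2 8 7)(3 9 5) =[0, 1, 8, 9, 4, 3, 6, 2, 7, 5]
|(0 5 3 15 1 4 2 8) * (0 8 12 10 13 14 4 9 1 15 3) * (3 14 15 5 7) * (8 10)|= |(0 7 3 14 4 2 12 8 10 13 15 5)(1 9)|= 12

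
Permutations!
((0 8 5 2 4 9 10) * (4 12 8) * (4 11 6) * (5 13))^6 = (2 12 8 13 5)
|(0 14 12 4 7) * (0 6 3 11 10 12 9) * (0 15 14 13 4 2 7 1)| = 84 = |(0 13 4 1)(2 7 6 3 11 10 12)(9 15 14)|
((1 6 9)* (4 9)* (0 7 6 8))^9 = (0 6 9 8 7 4 1)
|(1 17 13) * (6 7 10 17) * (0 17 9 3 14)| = 10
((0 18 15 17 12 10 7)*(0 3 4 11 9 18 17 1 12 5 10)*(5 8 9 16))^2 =((0 17 8 9 18 15 1 12)(3 4 11 16 5 10 7))^2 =(0 8 18 1)(3 11 5 7 4 16 10)(9 15 12 17)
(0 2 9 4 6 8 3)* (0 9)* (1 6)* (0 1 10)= (0 2 1 6 8 3 9 4 10)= [2, 6, 1, 9, 10, 5, 8, 7, 3, 4, 0]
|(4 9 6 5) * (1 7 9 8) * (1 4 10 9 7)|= 4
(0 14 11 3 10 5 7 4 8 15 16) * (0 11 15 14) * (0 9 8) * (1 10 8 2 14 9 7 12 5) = (0 7 4)(1 10)(2 14 15 16 11 3 8 9)(5 12) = [7, 10, 14, 8, 0, 12, 6, 4, 9, 2, 1, 3, 5, 13, 15, 16, 11]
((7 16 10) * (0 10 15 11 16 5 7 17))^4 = (0 10 17)(11 16 15)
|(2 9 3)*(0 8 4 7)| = 12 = |(0 8 4 7)(2 9 3)|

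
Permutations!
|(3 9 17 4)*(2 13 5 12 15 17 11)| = 10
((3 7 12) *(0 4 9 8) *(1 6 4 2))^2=((0 2 1 6 4 9 8)(3 7 12))^2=(0 1 4 8 2 6 9)(3 12 7)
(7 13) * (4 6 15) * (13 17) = (4 6 15)(7 17 13) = [0, 1, 2, 3, 6, 5, 15, 17, 8, 9, 10, 11, 12, 7, 14, 4, 16, 13]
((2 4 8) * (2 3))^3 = ((2 4 8 3))^3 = (2 3 8 4)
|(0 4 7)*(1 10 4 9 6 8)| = 8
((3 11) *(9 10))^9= ((3 11)(9 10))^9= (3 11)(9 10)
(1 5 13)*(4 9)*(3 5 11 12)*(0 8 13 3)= (0 8 13 1 11 12)(3 5)(4 9)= [8, 11, 2, 5, 9, 3, 6, 7, 13, 4, 10, 12, 0, 1]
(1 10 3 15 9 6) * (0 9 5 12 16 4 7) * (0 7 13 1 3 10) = (0 9 6 3 15 5 12 16 4 13 1) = [9, 0, 2, 15, 13, 12, 3, 7, 8, 6, 10, 11, 16, 1, 14, 5, 4]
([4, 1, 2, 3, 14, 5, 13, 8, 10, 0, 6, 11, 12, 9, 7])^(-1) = (0 9 13 6 10 8 7 14 4)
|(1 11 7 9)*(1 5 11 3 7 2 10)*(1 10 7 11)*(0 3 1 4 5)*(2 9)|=4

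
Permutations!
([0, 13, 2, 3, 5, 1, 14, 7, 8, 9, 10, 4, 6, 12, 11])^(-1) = (1 5 4 11 14 6 12 13)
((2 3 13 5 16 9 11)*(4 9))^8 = ((2 3 13 5 16 4 9 11))^8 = (16)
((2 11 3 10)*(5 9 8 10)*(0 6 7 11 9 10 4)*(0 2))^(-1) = (0 10 5 3 11 7 6)(2 4 8 9)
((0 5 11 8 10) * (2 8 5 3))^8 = (11)(0 8 3 10 2)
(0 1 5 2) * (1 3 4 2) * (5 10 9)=(0 3 4 2)(1 10 9 5)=[3, 10, 0, 4, 2, 1, 6, 7, 8, 5, 9]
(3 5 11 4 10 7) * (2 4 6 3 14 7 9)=[0, 1, 4, 5, 10, 11, 3, 14, 8, 2, 9, 6, 12, 13, 7]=(2 4 10 9)(3 5 11 6)(7 14)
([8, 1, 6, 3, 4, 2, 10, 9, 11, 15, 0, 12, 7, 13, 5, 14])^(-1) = [10, 1, 5, 3, 4, 14, 2, 12, 0, 7, 6, 8, 11, 13, 15, 9]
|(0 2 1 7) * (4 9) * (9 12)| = 12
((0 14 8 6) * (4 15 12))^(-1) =((0 14 8 6)(4 15 12))^(-1) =(0 6 8 14)(4 12 15)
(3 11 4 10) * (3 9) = (3 11 4 10 9) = [0, 1, 2, 11, 10, 5, 6, 7, 8, 3, 9, 4]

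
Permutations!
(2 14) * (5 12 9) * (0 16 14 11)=(0 16 14 2 11)(5 12 9)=[16, 1, 11, 3, 4, 12, 6, 7, 8, 5, 10, 0, 9, 13, 2, 15, 14]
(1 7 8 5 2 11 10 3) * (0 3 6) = (0 3 1 7 8 5 2 11 10 6) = [3, 7, 11, 1, 4, 2, 0, 8, 5, 9, 6, 10]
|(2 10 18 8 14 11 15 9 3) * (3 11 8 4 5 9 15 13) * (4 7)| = |(2 10 18 7 4 5 9 11 13 3)(8 14)| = 10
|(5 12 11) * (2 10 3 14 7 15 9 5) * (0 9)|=|(0 9 5 12 11 2 10 3 14 7 15)|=11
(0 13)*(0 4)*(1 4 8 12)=(0 13 8 12 1 4)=[13, 4, 2, 3, 0, 5, 6, 7, 12, 9, 10, 11, 1, 8]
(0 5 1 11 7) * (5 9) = (0 9 5 1 11 7) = [9, 11, 2, 3, 4, 1, 6, 0, 8, 5, 10, 7]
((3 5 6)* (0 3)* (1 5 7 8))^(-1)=(0 6 5 1 8 7 3)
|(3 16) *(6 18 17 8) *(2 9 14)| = 12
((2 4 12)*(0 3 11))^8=(0 11 3)(2 12 4)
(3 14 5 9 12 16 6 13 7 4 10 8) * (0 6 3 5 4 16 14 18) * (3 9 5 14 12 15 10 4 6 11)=[11, 1, 2, 18, 4, 5, 13, 16, 14, 15, 8, 3, 12, 7, 6, 10, 9, 17, 0]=(0 11 3 18)(6 13 7 16 9 15 10 8 14)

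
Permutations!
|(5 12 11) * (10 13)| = 6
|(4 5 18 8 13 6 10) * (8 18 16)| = 7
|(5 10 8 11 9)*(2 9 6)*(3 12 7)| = |(2 9 5 10 8 11 6)(3 12 7)| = 21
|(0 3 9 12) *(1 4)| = 4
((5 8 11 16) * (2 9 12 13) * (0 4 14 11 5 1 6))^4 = (0 16 4 1 14 6 11)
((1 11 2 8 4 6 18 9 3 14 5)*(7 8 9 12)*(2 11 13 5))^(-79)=(1 5 13)(2 9 3 14)(4 8 7 12 18 6)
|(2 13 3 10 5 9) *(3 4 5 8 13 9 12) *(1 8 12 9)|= |(1 8 13 4 5 9 2)(3 10 12)|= 21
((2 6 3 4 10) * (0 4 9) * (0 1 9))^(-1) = ((0 4 10 2 6 3)(1 9))^(-1) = (0 3 6 2 10 4)(1 9)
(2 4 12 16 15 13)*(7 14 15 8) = (2 4 12 16 8 7 14 15 13) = [0, 1, 4, 3, 12, 5, 6, 14, 7, 9, 10, 11, 16, 2, 15, 13, 8]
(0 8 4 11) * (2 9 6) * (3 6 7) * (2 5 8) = (0 2 9 7 3 6 5 8 4 11) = [2, 1, 9, 6, 11, 8, 5, 3, 4, 7, 10, 0]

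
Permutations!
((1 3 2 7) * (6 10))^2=((1 3 2 7)(6 10))^2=(10)(1 2)(3 7)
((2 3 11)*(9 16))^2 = (16)(2 11 3)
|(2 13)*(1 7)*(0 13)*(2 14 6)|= 10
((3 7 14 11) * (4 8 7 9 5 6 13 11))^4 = (14)(3 13 5)(6 9 11)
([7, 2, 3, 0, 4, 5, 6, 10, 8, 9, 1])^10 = (0 2 10)(1 7 3)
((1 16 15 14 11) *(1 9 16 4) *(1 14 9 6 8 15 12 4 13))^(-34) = (4 11 8 9 12 14 6 15 16)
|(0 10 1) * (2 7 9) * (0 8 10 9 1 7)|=|(0 9 2)(1 8 10 7)|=12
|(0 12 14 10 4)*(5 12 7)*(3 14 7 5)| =|(0 5 12 7 3 14 10 4)| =8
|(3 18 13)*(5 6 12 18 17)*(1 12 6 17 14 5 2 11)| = 10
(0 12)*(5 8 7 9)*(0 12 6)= (12)(0 6)(5 8 7 9)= [6, 1, 2, 3, 4, 8, 0, 9, 7, 5, 10, 11, 12]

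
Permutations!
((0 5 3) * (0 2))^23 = (0 2 3 5) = ((0 5 3 2))^23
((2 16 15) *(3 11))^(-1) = ((2 16 15)(3 11))^(-1) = (2 15 16)(3 11)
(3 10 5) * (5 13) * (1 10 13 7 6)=[0, 10, 2, 13, 4, 3, 1, 6, 8, 9, 7, 11, 12, 5]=(1 10 7 6)(3 13 5)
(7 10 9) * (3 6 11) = (3 6 11)(7 10 9) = [0, 1, 2, 6, 4, 5, 11, 10, 8, 7, 9, 3]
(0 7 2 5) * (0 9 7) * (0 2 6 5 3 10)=(0 2 3 10)(5 9 7 6)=[2, 1, 3, 10, 4, 9, 5, 6, 8, 7, 0]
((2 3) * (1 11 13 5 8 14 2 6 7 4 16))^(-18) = ((1 11 13 5 8 14 2 3 6 7 4 16))^(-18) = (1 2)(3 11)(4 8)(5 7)(6 13)(14 16)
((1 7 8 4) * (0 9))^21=((0 9)(1 7 8 4))^21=(0 9)(1 7 8 4)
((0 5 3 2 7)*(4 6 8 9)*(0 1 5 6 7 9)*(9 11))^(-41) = ((0 6 8)(1 5 3 2 11 9 4 7))^(-41) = (0 6 8)(1 7 4 9 11 2 3 5)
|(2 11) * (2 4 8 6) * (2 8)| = 6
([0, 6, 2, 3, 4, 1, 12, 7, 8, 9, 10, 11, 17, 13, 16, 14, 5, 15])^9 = [0, 6, 2, 3, 4, 1, 12, 7, 8, 9, 10, 11, 17, 13, 16, 14, 5, 15]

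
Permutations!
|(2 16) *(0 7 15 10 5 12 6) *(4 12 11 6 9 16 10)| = 12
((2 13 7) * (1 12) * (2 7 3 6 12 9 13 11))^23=(1 12 6 3 13 9)(2 11)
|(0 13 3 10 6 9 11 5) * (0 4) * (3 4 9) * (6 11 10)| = 12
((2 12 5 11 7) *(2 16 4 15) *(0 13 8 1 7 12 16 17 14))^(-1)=((0 13 8 1 7 17 14)(2 16 4 15)(5 11 12))^(-1)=(0 14 17 7 1 8 13)(2 15 4 16)(5 12 11)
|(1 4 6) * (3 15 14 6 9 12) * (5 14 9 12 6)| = |(1 4 12 3 15 9 6)(5 14)| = 14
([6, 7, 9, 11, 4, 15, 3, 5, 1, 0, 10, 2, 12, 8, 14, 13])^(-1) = (0 9 2 11 3 6)(1 8 13 15 5 7)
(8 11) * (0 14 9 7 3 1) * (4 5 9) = (0 14 4 5 9 7 3 1)(8 11) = [14, 0, 2, 1, 5, 9, 6, 3, 11, 7, 10, 8, 12, 13, 4]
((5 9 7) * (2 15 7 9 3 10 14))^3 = ((2 15 7 5 3 10 14))^3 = (2 5 14 7 10 15 3)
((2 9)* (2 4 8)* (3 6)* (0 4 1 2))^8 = (0 8 4)(1 9 2)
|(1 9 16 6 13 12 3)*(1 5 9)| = |(3 5 9 16 6 13 12)| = 7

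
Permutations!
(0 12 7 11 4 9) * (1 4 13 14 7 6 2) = (0 12 6 2 1 4 9)(7 11 13 14) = [12, 4, 1, 3, 9, 5, 2, 11, 8, 0, 10, 13, 6, 14, 7]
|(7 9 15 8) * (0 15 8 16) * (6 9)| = 12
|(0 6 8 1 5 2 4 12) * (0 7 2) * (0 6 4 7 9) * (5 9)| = 8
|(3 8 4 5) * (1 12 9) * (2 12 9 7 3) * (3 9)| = 9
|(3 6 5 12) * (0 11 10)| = |(0 11 10)(3 6 5 12)| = 12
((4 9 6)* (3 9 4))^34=(3 9 6)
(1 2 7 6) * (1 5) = (1 2 7 6 5) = [0, 2, 7, 3, 4, 1, 5, 6]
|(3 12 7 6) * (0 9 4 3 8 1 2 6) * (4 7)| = 12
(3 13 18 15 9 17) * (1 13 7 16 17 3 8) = [0, 13, 2, 7, 4, 5, 6, 16, 1, 3, 10, 11, 12, 18, 14, 9, 17, 8, 15] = (1 13 18 15 9 3 7 16 17 8)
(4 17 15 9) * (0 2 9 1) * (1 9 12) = [2, 0, 12, 3, 17, 5, 6, 7, 8, 4, 10, 11, 1, 13, 14, 9, 16, 15] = (0 2 12 1)(4 17 15 9)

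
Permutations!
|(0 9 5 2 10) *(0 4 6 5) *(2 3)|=6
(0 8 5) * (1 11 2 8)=(0 1 11 2 8 5)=[1, 11, 8, 3, 4, 0, 6, 7, 5, 9, 10, 2]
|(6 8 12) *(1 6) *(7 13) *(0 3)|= 4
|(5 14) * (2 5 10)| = 4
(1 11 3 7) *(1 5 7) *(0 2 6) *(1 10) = [2, 11, 6, 10, 4, 7, 0, 5, 8, 9, 1, 3] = (0 2 6)(1 11 3 10)(5 7)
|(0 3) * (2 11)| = |(0 3)(2 11)| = 2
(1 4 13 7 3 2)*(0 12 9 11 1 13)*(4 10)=(0 12 9 11 1 10 4)(2 13 7 3)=[12, 10, 13, 2, 0, 5, 6, 3, 8, 11, 4, 1, 9, 7]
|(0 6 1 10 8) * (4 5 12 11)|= |(0 6 1 10 8)(4 5 12 11)|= 20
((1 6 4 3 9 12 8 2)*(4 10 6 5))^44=(1 9)(2 3)(4 8)(5 12)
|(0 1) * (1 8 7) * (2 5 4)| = 12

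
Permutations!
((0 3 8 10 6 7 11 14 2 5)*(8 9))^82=(0 6 5 10 2 8 14 9 11 3 7)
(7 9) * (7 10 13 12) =(7 9 10 13 12) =[0, 1, 2, 3, 4, 5, 6, 9, 8, 10, 13, 11, 7, 12]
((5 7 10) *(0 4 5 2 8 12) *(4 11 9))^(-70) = ((0 11 9 4 5 7 10 2 8 12))^(-70) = (12)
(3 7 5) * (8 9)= [0, 1, 2, 7, 4, 3, 6, 5, 9, 8]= (3 7 5)(8 9)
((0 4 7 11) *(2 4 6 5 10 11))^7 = (0 5 11 6 10)(2 4 7)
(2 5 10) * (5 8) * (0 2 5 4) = (0 2 8 4)(5 10) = [2, 1, 8, 3, 0, 10, 6, 7, 4, 9, 5]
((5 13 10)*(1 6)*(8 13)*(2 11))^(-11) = (1 6)(2 11)(5 8 13 10)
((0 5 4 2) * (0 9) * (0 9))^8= (9)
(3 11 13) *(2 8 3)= (2 8 3 11 13)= [0, 1, 8, 11, 4, 5, 6, 7, 3, 9, 10, 13, 12, 2]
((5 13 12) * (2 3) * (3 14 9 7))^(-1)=((2 14 9 7 3)(5 13 12))^(-1)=(2 3 7 9 14)(5 12 13)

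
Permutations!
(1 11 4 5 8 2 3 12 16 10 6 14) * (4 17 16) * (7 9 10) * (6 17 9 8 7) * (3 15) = (1 11 9 10 17 16 6 14)(2 15 3 12 4 5 7 8) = [0, 11, 15, 12, 5, 7, 14, 8, 2, 10, 17, 9, 4, 13, 1, 3, 6, 16]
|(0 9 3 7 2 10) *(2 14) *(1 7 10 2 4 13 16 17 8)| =8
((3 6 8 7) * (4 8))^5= (8)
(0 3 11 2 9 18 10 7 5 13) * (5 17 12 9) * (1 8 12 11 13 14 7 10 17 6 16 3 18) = (0 18 17 11 2 5 14 7 6 16 3 13)(1 8 12 9) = [18, 8, 5, 13, 4, 14, 16, 6, 12, 1, 10, 2, 9, 0, 7, 15, 3, 11, 17]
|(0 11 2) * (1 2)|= 4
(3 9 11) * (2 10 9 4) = [0, 1, 10, 4, 2, 5, 6, 7, 8, 11, 9, 3] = (2 10 9 11 3 4)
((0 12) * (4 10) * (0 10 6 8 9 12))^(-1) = (4 10 12 9 8 6)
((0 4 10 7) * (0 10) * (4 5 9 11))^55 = (11)(7 10)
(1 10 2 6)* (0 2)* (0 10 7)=(10)(0 2 6 1 7)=[2, 7, 6, 3, 4, 5, 1, 0, 8, 9, 10]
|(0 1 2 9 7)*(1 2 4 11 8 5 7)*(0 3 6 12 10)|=13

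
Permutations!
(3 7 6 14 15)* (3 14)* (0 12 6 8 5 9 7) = (0 12 6 3)(5 9 7 8)(14 15) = [12, 1, 2, 0, 4, 9, 3, 8, 5, 7, 10, 11, 6, 13, 15, 14]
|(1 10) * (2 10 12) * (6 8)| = 4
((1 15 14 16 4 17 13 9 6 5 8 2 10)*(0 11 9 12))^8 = ((0 11 9 6 5 8 2 10 1 15 14 16 4 17 13 12))^8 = (0 1)(2 13)(4 5)(6 16)(8 17)(9 14)(10 12)(11 15)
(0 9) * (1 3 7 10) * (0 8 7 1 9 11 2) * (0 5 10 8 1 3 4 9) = (0 11 2 5 10)(1 4 9)(7 8) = [11, 4, 5, 3, 9, 10, 6, 8, 7, 1, 0, 2]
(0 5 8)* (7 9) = (0 5 8)(7 9) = [5, 1, 2, 3, 4, 8, 6, 9, 0, 7]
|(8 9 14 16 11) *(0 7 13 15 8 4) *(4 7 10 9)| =11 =|(0 10 9 14 16 11 7 13 15 8 4)|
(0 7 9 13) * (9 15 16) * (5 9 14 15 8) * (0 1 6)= [7, 6, 2, 3, 4, 9, 0, 8, 5, 13, 10, 11, 12, 1, 15, 16, 14]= (0 7 8 5 9 13 1 6)(14 15 16)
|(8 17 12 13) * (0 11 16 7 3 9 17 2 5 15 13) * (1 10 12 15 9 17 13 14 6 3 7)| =30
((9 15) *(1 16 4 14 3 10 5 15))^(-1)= ((1 16 4 14 3 10 5 15 9))^(-1)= (1 9 15 5 10 3 14 4 16)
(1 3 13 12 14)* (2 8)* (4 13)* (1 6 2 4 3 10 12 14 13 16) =[0, 10, 8, 3, 16, 5, 2, 7, 4, 9, 12, 11, 13, 14, 6, 15, 1] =(1 10 12 13 14 6 2 8 4 16)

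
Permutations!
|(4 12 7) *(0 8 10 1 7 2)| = |(0 8 10 1 7 4 12 2)| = 8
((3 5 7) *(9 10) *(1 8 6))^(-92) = (10)(1 8 6)(3 5 7)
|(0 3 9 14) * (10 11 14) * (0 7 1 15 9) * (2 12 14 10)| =14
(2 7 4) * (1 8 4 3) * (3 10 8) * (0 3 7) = (0 3 1 7 10 8 4 2) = [3, 7, 0, 1, 2, 5, 6, 10, 4, 9, 8]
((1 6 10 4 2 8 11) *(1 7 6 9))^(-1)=((1 9)(2 8 11 7 6 10 4))^(-1)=(1 9)(2 4 10 6 7 11 8)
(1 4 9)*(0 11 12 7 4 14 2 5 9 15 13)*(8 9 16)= (0 11 12 7 4 15 13)(1 14 2 5 16 8 9)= [11, 14, 5, 3, 15, 16, 6, 4, 9, 1, 10, 12, 7, 0, 2, 13, 8]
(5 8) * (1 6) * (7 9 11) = (1 6)(5 8)(7 9 11) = [0, 6, 2, 3, 4, 8, 1, 9, 5, 11, 10, 7]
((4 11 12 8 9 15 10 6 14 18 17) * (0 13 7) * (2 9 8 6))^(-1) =(0 7 13)(2 10 15 9)(4 17 18 14 6 12 11) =((0 13 7)(2 9 15 10)(4 11 12 6 14 18 17))^(-1)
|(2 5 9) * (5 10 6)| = 5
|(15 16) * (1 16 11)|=|(1 16 15 11)|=4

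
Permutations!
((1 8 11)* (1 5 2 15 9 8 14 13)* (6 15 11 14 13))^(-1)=((1 13)(2 11 5)(6 15 9 8 14))^(-1)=(1 13)(2 5 11)(6 14 8 9 15)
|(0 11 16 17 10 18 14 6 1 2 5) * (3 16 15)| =13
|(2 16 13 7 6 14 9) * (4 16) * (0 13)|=|(0 13 7 6 14 9 2 4 16)|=9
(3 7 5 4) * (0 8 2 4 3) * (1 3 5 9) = (0 8 2 4)(1 3 7 9) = [8, 3, 4, 7, 0, 5, 6, 9, 2, 1]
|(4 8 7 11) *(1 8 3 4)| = |(1 8 7 11)(3 4)| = 4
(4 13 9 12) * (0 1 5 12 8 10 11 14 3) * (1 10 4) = (0 10 11 14 3)(1 5 12)(4 13 9 8) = [10, 5, 2, 0, 13, 12, 6, 7, 4, 8, 11, 14, 1, 9, 3]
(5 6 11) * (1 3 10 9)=(1 3 10 9)(5 6 11)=[0, 3, 2, 10, 4, 6, 11, 7, 8, 1, 9, 5]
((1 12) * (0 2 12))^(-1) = (0 1 12 2)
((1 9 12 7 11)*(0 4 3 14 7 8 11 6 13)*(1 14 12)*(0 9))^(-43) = ((0 4 3 12 8 11 14 7 6 13 9 1))^(-43) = (0 11 9 12 6 4 14 1 8 13 3 7)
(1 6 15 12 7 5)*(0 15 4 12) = (0 15)(1 6 4 12 7 5) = [15, 6, 2, 3, 12, 1, 4, 5, 8, 9, 10, 11, 7, 13, 14, 0]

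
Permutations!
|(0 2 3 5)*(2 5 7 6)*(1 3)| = |(0 5)(1 3 7 6 2)| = 10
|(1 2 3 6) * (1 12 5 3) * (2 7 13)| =|(1 7 13 2)(3 6 12 5)| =4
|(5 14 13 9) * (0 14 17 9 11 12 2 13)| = 12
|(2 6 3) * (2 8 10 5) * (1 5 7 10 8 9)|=6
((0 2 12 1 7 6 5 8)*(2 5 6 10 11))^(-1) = ((0 5 8)(1 7 10 11 2 12))^(-1) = (0 8 5)(1 12 2 11 10 7)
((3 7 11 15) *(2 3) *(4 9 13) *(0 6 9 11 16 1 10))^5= (0 11 16 9 2 10 4 7 6 15 1 13 3)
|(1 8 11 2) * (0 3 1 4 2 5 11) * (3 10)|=|(0 10 3 1 8)(2 4)(5 11)|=10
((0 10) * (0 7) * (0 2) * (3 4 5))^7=(0 2 7 10)(3 4 5)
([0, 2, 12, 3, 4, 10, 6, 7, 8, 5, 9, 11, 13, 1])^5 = [0, 2, 12, 3, 4, 9, 6, 7, 8, 10, 5, 11, 13, 1]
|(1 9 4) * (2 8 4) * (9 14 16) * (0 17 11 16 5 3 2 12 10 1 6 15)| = 16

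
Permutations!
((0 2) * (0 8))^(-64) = ((0 2 8))^(-64) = (0 8 2)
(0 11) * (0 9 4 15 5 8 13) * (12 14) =[11, 1, 2, 3, 15, 8, 6, 7, 13, 4, 10, 9, 14, 0, 12, 5] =(0 11 9 4 15 5 8 13)(12 14)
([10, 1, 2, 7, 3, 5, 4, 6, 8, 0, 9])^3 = [0, 1, 2, 4, 6, 5, 7, 3, 8, 9, 10]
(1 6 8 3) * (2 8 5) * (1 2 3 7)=[0, 6, 8, 2, 4, 3, 5, 1, 7]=(1 6 5 3 2 8 7)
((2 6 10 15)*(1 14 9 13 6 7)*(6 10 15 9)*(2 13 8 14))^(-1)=((1 2 7)(6 15 13 10 9 8 14))^(-1)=(1 7 2)(6 14 8 9 10 13 15)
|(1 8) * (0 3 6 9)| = |(0 3 6 9)(1 8)| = 4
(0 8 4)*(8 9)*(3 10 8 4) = (0 9 4)(3 10 8) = [9, 1, 2, 10, 0, 5, 6, 7, 3, 4, 8]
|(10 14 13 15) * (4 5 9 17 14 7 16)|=|(4 5 9 17 14 13 15 10 7 16)|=10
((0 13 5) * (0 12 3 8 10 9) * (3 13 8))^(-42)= (13)(0 10)(8 9)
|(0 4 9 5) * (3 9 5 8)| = 3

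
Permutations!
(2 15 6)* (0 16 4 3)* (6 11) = (0 16 4 3)(2 15 11 6) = [16, 1, 15, 0, 3, 5, 2, 7, 8, 9, 10, 6, 12, 13, 14, 11, 4]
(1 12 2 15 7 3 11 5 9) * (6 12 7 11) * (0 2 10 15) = (0 2)(1 7 3 6 12 10 15 11 5 9) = [2, 7, 0, 6, 4, 9, 12, 3, 8, 1, 15, 5, 10, 13, 14, 11]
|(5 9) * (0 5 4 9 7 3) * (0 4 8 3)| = |(0 5 7)(3 4 9 8)| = 12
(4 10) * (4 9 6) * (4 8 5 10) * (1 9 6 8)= (1 9 8 5 10 6)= [0, 9, 2, 3, 4, 10, 1, 7, 5, 8, 6]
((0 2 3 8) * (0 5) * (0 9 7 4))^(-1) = ((0 2 3 8 5 9 7 4))^(-1) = (0 4 7 9 5 8 3 2)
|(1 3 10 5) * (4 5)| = |(1 3 10 4 5)| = 5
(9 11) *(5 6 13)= (5 6 13)(9 11)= [0, 1, 2, 3, 4, 6, 13, 7, 8, 11, 10, 9, 12, 5]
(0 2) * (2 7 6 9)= (0 7 6 9 2)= [7, 1, 0, 3, 4, 5, 9, 6, 8, 2]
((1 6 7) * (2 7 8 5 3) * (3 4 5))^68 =((1 6 8 3 2 7)(4 5))^68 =(1 8 2)(3 7 6)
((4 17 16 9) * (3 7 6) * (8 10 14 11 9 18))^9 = (18)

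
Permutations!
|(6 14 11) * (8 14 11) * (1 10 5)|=6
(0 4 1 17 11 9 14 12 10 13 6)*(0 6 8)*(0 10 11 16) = (0 4 1 17 16)(8 10 13)(9 14 12 11) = [4, 17, 2, 3, 1, 5, 6, 7, 10, 14, 13, 9, 11, 8, 12, 15, 0, 16]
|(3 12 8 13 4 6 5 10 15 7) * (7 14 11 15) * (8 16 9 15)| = 14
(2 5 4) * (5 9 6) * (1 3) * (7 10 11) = (1 3)(2 9 6 5 4)(7 10 11) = [0, 3, 9, 1, 2, 4, 5, 10, 8, 6, 11, 7]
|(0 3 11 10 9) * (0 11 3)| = 3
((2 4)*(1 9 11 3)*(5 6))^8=(11)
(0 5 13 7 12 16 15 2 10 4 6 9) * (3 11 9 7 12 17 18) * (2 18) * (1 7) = (0 5 13 12 16 15 18 3 11 9)(1 7 17 2 10 4 6) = [5, 7, 10, 11, 6, 13, 1, 17, 8, 0, 4, 9, 16, 12, 14, 18, 15, 2, 3]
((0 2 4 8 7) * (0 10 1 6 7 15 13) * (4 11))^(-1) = ((0 2 11 4 8 15 13)(1 6 7 10))^(-1) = (0 13 15 8 4 11 2)(1 10 7 6)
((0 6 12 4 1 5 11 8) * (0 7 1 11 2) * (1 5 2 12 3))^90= (12)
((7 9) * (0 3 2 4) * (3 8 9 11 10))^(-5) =((0 8 9 7 11 10 3 2 4))^(-5) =(0 11 4 7 2 9 3 8 10)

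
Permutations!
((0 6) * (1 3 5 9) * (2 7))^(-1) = ((0 6)(1 3 5 9)(2 7))^(-1) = (0 6)(1 9 5 3)(2 7)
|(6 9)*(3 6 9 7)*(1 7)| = |(9)(1 7 3 6)| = 4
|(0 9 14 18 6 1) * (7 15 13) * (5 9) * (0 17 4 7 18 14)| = |(0 5 9)(1 17 4 7 15 13 18 6)| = 24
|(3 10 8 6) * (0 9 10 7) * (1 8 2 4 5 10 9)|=|(0 1 8 6 3 7)(2 4 5 10)|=12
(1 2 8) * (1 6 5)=(1 2 8 6 5)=[0, 2, 8, 3, 4, 1, 5, 7, 6]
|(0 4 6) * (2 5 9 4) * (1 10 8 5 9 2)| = 9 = |(0 1 10 8 5 2 9 4 6)|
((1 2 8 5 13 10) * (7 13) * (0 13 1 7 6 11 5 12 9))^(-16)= (0 10 1 8 9 13 7 2 12)(5 11 6)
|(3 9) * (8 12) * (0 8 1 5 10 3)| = |(0 8 12 1 5 10 3 9)| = 8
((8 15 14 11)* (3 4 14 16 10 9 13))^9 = (3 13 9 10 16 15 8 11 14 4) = ((3 4 14 11 8 15 16 10 9 13))^9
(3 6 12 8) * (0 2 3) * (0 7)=(0 2 3 6 12 8 7)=[2, 1, 3, 6, 4, 5, 12, 0, 7, 9, 10, 11, 8]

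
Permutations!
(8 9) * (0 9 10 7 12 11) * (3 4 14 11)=(0 9 8 10 7 12 3 4 14 11)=[9, 1, 2, 4, 14, 5, 6, 12, 10, 8, 7, 0, 3, 13, 11]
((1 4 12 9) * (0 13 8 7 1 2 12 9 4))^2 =(0 8 1 13 7)(2 4)(9 12)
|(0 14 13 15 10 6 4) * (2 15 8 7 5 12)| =|(0 14 13 8 7 5 12 2 15 10 6 4)| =12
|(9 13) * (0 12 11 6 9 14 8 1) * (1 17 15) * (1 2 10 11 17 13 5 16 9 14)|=|(0 12 17 15 2 10 11 6 14 8 13 1)(5 16 9)|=12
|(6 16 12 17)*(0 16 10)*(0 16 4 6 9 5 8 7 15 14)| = 13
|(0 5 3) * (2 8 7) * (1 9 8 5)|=|(0 1 9 8 7 2 5 3)|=8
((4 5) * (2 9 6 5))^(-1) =((2 9 6 5 4))^(-1) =(2 4 5 6 9)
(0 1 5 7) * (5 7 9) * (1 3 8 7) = (0 3 8 7)(5 9) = [3, 1, 2, 8, 4, 9, 6, 0, 7, 5]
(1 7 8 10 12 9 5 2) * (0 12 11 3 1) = (0 12 9 5 2)(1 7 8 10 11 3) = [12, 7, 0, 1, 4, 2, 6, 8, 10, 5, 11, 3, 9]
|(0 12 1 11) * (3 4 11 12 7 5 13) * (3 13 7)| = |(13)(0 3 4 11)(1 12)(5 7)| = 4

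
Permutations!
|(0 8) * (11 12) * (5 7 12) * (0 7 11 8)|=|(5 11)(7 12 8)|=6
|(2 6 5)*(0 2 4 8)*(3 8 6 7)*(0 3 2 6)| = |(0 6 5 4)(2 7)(3 8)| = 4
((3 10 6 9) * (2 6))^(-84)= (2 6 9 3 10)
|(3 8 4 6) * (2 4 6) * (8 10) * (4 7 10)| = 7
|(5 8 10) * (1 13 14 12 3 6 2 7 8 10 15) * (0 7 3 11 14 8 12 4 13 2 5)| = |(0 7 12 11 14 4 13 8 15 1 2 3 6 5 10)| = 15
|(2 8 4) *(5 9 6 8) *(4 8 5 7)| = 3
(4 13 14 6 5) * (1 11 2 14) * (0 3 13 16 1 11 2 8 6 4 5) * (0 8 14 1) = (0 3 13 11 14 4 16)(1 2)(6 8) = [3, 2, 1, 13, 16, 5, 8, 7, 6, 9, 10, 14, 12, 11, 4, 15, 0]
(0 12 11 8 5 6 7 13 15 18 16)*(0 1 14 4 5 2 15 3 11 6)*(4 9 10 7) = [12, 14, 15, 11, 5, 0, 4, 13, 2, 10, 7, 8, 6, 3, 9, 18, 1, 17, 16] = (0 12 6 4 5)(1 14 9 10 7 13 3 11 8 2 15 18 16)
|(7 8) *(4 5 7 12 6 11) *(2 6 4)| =|(2 6 11)(4 5 7 8 12)| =15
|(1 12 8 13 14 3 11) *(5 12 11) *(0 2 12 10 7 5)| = |(0 2 12 8 13 14 3)(1 11)(5 10 7)| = 42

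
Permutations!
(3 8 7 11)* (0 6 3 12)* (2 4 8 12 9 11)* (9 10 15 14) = (0 6 3 12)(2 4 8 7)(9 11 10 15 14) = [6, 1, 4, 12, 8, 5, 3, 2, 7, 11, 15, 10, 0, 13, 9, 14]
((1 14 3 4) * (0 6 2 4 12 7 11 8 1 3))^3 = ((0 6 2 4 3 12 7 11 8 1 14))^3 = (0 4 7 1 6 3 11 14 2 12 8)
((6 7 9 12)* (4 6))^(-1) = ((4 6 7 9 12))^(-1) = (4 12 9 7 6)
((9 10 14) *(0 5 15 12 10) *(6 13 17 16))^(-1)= (0 9 14 10 12 15 5)(6 16 17 13)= ((0 5 15 12 10 14 9)(6 13 17 16))^(-1)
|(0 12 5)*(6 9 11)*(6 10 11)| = 6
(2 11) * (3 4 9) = (2 11)(3 4 9) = [0, 1, 11, 4, 9, 5, 6, 7, 8, 3, 10, 2]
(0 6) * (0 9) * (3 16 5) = (0 6 9)(3 16 5) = [6, 1, 2, 16, 4, 3, 9, 7, 8, 0, 10, 11, 12, 13, 14, 15, 5]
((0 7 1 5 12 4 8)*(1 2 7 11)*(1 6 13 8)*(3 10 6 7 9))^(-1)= (0 8 13 6 10 3 9 2 7 11)(1 4 12 5)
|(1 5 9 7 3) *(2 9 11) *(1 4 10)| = |(1 5 11 2 9 7 3 4 10)| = 9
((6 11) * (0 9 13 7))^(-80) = ((0 9 13 7)(6 11))^(-80) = (13)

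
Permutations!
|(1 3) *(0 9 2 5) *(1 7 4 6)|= 20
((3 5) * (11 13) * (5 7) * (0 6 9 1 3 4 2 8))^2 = (13)(0 9 3 5 2)(1 7 4 8 6)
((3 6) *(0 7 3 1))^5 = ((0 7 3 6 1))^5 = (7)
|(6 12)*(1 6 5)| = |(1 6 12 5)| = 4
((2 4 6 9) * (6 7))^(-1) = ((2 4 7 6 9))^(-1) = (2 9 6 7 4)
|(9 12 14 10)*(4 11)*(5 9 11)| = 7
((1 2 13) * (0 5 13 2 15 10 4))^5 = (0 10 1 5 4 15 13)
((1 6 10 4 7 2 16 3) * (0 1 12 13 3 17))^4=(0 4 17 10 16 6 2 1 7)(3 12 13)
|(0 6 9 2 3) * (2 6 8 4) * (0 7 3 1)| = |(0 8 4 2 1)(3 7)(6 9)| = 10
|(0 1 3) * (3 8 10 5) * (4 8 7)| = 8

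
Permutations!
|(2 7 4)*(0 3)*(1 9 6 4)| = 6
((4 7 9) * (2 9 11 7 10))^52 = (11)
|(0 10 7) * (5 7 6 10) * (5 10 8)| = |(0 10 6 8 5 7)| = 6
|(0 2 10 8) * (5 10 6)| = |(0 2 6 5 10 8)| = 6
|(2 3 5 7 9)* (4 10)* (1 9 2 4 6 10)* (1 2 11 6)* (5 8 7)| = |(1 9 4 2 3 8 7 11 6 10)| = 10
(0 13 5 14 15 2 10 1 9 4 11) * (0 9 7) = [13, 7, 10, 3, 11, 14, 6, 0, 8, 4, 1, 9, 12, 5, 15, 2] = (0 13 5 14 15 2 10 1 7)(4 11 9)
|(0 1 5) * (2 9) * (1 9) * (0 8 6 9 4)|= |(0 4)(1 5 8 6 9 2)|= 6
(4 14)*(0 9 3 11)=(0 9 3 11)(4 14)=[9, 1, 2, 11, 14, 5, 6, 7, 8, 3, 10, 0, 12, 13, 4]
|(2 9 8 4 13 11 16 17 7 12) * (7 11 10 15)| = 9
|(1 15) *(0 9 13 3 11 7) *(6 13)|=14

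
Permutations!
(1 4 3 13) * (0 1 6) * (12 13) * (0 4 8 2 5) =(0 1 8 2 5)(3 12 13 6 4) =[1, 8, 5, 12, 3, 0, 4, 7, 2, 9, 10, 11, 13, 6]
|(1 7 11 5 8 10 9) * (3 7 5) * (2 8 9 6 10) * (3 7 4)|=|(1 5 9)(2 8)(3 4)(6 10)(7 11)|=6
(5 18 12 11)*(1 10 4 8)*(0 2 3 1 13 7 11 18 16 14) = (0 2 3 1 10 4 8 13 7 11 5 16 14)(12 18) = [2, 10, 3, 1, 8, 16, 6, 11, 13, 9, 4, 5, 18, 7, 0, 15, 14, 17, 12]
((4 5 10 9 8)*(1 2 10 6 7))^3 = ((1 2 10 9 8 4 5 6 7))^3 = (1 9 5)(2 8 6)(4 7 10)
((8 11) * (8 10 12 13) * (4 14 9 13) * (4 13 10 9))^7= ((4 14)(8 11 9 10 12 13))^7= (4 14)(8 11 9 10 12 13)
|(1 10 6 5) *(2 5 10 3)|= |(1 3 2 5)(6 10)|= 4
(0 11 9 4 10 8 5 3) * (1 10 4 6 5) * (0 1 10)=(0 11 9 6 5 3 1)(8 10)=[11, 0, 2, 1, 4, 3, 5, 7, 10, 6, 8, 9]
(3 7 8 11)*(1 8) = (1 8 11 3 7) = [0, 8, 2, 7, 4, 5, 6, 1, 11, 9, 10, 3]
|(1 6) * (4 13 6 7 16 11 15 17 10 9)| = 11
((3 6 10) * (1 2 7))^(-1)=((1 2 7)(3 6 10))^(-1)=(1 7 2)(3 10 6)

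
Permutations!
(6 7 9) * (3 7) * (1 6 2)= (1 6 3 7 9 2)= [0, 6, 1, 7, 4, 5, 3, 9, 8, 2]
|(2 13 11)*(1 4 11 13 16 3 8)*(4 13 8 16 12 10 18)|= 6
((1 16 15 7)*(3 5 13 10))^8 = (16)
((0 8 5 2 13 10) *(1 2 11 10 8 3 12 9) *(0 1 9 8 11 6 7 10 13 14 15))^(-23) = ((0 3 12 8 5 6 7 10 1 2 14 15)(11 13))^(-23) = (0 3 12 8 5 6 7 10 1 2 14 15)(11 13)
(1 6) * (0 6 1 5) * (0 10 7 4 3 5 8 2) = (0 6 8 2)(3 5 10 7 4) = [6, 1, 0, 5, 3, 10, 8, 4, 2, 9, 7]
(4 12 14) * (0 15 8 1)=[15, 0, 2, 3, 12, 5, 6, 7, 1, 9, 10, 11, 14, 13, 4, 8]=(0 15 8 1)(4 12 14)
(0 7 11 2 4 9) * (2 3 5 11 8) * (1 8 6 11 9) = (0 7 6 11 3 5 9)(1 8 2 4) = [7, 8, 4, 5, 1, 9, 11, 6, 2, 0, 10, 3]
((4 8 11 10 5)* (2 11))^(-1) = ((2 11 10 5 4 8))^(-1) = (2 8 4 5 10 11)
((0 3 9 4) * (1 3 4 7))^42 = (1 9)(3 7) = ((0 4)(1 3 9 7))^42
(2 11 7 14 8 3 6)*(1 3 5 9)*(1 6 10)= [0, 3, 11, 10, 4, 9, 2, 14, 5, 6, 1, 7, 12, 13, 8]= (1 3 10)(2 11 7 14 8 5 9 6)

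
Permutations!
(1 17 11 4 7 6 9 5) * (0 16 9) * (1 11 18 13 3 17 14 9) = (0 16 1 14 9 5 11 4 7 6)(3 17 18 13) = [16, 14, 2, 17, 7, 11, 0, 6, 8, 5, 10, 4, 12, 3, 9, 15, 1, 18, 13]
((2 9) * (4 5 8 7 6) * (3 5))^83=(2 9)(3 4 6 7 8 5)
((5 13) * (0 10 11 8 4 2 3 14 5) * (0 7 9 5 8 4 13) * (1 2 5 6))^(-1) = (0 5 4 11 10)(1 6 9 7 13 8 14 3 2)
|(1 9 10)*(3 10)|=4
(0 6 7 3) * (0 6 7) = (0 7 3 6) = [7, 1, 2, 6, 4, 5, 0, 3]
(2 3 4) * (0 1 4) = (0 1 4 2 3) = [1, 4, 3, 0, 2]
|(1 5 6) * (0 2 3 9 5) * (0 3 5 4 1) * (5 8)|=|(0 2 8 5 6)(1 3 9 4)|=20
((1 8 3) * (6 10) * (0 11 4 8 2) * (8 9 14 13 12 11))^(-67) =(0 1 8 2 3)(4 11 12 13 14 9)(6 10)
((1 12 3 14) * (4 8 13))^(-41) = (1 14 3 12)(4 8 13)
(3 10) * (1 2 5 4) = (1 2 5 4)(3 10) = [0, 2, 5, 10, 1, 4, 6, 7, 8, 9, 3]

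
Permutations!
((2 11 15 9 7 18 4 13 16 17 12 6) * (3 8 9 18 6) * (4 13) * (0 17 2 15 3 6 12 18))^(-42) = (18)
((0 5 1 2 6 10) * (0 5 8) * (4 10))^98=(1 6 10)(2 4 5)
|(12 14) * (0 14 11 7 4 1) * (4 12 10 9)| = 6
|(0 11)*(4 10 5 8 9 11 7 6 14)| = 10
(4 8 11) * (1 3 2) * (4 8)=(1 3 2)(8 11)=[0, 3, 1, 2, 4, 5, 6, 7, 11, 9, 10, 8]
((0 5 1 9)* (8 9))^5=(9)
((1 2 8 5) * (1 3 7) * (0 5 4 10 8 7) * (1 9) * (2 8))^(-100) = (0 3 5)(1 7 10 8 9 2 4)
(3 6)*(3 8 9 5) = (3 6 8 9 5) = [0, 1, 2, 6, 4, 3, 8, 7, 9, 5]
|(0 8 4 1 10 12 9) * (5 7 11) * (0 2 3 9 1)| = |(0 8 4)(1 10 12)(2 3 9)(5 7 11)| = 3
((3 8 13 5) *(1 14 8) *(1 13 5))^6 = ((1 14 8 5 3 13))^6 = (14)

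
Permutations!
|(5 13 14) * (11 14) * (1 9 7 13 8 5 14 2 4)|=|(14)(1 9 7 13 11 2 4)(5 8)|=14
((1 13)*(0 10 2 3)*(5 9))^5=((0 10 2 3)(1 13)(5 9))^5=(0 10 2 3)(1 13)(5 9)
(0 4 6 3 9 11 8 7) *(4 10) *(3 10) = (0 3 9 11 8 7)(4 6 10) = [3, 1, 2, 9, 6, 5, 10, 0, 7, 11, 4, 8]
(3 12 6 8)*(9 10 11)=(3 12 6 8)(9 10 11)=[0, 1, 2, 12, 4, 5, 8, 7, 3, 10, 11, 9, 6]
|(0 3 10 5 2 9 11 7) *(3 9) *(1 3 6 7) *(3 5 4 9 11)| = |(0 11 1 5 2 6 7)(3 10 4 9)| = 28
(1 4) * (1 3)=(1 4 3)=[0, 4, 2, 1, 3]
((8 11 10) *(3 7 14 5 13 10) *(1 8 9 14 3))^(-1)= (1 11 8)(3 7)(5 14 9 10 13)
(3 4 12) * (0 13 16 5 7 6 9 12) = (0 13 16 5 7 6 9 12 3 4) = [13, 1, 2, 4, 0, 7, 9, 6, 8, 12, 10, 11, 3, 16, 14, 15, 5]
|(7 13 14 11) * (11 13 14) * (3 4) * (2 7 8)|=6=|(2 7 14 13 11 8)(3 4)|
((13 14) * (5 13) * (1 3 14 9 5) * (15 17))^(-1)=((1 3 14)(5 13 9)(15 17))^(-1)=(1 14 3)(5 9 13)(15 17)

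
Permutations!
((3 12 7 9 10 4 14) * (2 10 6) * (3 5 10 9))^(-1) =((2 9 6)(3 12 7)(4 14 5 10))^(-1) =(2 6 9)(3 7 12)(4 10 5 14)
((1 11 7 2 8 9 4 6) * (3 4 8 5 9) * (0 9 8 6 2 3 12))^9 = ((0 9 6 1 11 7 3 4 2 5 8 12))^9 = (0 5 3 1)(2 7 6 12)(4 11 9 8)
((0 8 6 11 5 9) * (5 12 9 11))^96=(0 12 5 8 9 11 6)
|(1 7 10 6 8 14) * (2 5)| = |(1 7 10 6 8 14)(2 5)| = 6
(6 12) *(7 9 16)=[0, 1, 2, 3, 4, 5, 12, 9, 8, 16, 10, 11, 6, 13, 14, 15, 7]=(6 12)(7 9 16)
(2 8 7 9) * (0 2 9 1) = [2, 0, 8, 3, 4, 5, 6, 1, 7, 9] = (9)(0 2 8 7 1)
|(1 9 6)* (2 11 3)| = 3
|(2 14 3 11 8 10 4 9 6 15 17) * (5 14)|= 12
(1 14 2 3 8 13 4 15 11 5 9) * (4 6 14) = (1 4 15 11 5 9)(2 3 8 13 6 14) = [0, 4, 3, 8, 15, 9, 14, 7, 13, 1, 10, 5, 12, 6, 2, 11]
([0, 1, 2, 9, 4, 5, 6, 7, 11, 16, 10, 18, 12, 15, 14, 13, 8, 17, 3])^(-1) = [0, 1, 2, 18, 4, 5, 6, 7, 16, 3, 10, 8, 12, 15, 14, 13, 9, 17, 11]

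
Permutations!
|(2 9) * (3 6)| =|(2 9)(3 6)| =2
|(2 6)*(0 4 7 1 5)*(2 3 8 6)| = 15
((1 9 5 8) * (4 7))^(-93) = ((1 9 5 8)(4 7))^(-93) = (1 8 5 9)(4 7)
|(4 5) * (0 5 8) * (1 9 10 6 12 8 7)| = |(0 5 4 7 1 9 10 6 12 8)| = 10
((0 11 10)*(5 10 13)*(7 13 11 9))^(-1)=((0 9 7 13 5 10))^(-1)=(0 10 5 13 7 9)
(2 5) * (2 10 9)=(2 5 10 9)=[0, 1, 5, 3, 4, 10, 6, 7, 8, 2, 9]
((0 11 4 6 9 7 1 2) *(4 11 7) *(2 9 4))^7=(11)(0 1 2 7 9)(4 6)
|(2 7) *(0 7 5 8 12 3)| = |(0 7 2 5 8 12 3)| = 7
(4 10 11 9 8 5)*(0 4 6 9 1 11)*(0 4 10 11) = (0 10 4 11 1)(5 6 9 8) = [10, 0, 2, 3, 11, 6, 9, 7, 5, 8, 4, 1]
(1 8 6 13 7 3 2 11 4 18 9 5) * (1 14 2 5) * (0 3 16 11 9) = (0 3 5 14 2 9 1 8 6 13 7 16 11 4 18) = [3, 8, 9, 5, 18, 14, 13, 16, 6, 1, 10, 4, 12, 7, 2, 15, 11, 17, 0]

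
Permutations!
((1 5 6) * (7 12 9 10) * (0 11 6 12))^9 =((0 11 6 1 5 12 9 10 7))^9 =(12)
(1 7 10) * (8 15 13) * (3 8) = (1 7 10)(3 8 15 13) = [0, 7, 2, 8, 4, 5, 6, 10, 15, 9, 1, 11, 12, 3, 14, 13]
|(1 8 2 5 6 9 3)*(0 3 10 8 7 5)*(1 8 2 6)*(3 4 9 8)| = |(0 4 9 10 2)(1 7 5)(6 8)| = 30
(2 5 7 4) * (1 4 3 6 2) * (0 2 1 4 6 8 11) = [2, 6, 5, 8, 4, 7, 1, 3, 11, 9, 10, 0] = (0 2 5 7 3 8 11)(1 6)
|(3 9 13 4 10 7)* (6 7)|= |(3 9 13 4 10 6 7)|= 7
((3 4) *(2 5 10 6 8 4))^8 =((2 5 10 6 8 4 3))^8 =(2 5 10 6 8 4 3)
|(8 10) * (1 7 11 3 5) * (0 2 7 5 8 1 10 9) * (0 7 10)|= 5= |(0 2 10 1 5)(3 8 9 7 11)|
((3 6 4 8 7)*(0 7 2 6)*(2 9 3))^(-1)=((0 7 2 6 4 8 9 3))^(-1)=(0 3 9 8 4 6 2 7)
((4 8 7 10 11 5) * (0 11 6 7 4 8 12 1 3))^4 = (0 4)(1 5)(3 8)(6 7 10)(11 12)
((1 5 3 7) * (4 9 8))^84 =(9)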